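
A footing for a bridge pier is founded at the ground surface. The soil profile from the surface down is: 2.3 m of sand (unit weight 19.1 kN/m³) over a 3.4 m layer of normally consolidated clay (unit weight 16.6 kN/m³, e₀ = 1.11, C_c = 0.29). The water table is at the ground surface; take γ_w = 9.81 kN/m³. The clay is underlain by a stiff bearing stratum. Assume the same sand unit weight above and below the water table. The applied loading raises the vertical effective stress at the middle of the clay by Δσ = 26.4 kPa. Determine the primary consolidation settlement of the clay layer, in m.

S_c ≈ 0.12 m

Mid-depth of clay below the ground surface: z = 2.3 + 3.4/2 = 4 m.
Total vertical stress at mid-clay: σ_v = 19.1×2.3 + 16.6×1.7 = 72.15 kPa.
Pore pressure: u = 9.81×(4 − 0) = 39.24 kPa.
Initial effective stress: σ'_0 = σ_v − u = 72.15 − 39.24 = 32.91 kPa.
Final effective stress: σ'_f = σ'_0 + Δσ = 32.91 + 26.4 = 59.31 kPa.
Normally consolidated clay, so the full stress increment lies on the virgin compression line:
S_c = C_c·H/(1+e₀)·log₁₀(σ'_f/σ'_0) = 0.29×3.4/(1+1.11)×log₁₀(59.31/32.91)
    = 0.4673 × 0.2558 = 0.1195 m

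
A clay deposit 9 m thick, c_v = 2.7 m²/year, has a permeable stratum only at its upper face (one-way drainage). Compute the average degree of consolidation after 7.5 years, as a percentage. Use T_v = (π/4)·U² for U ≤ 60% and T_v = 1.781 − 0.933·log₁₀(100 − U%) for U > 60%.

Drainage path length: H_d = H = 9 m (single drainage).
T_v = c_v·t/H_d² = 2.7×7.5/9² = 0.25.
T_v = 0.25 corresponds to the U ≤ 60% branch:
U = √(4T_v/π) = 0.5642

U ≈ 56.4 %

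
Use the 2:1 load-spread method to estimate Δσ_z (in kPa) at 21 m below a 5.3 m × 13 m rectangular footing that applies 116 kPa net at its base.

Δσ_z ≈ 8.94 kPa

By the 2:1 method the load spreads at 1 horizontal : 2 vertical, so at depth z the loaded area has grown by z in each plan dimension:
Δσ = qBL/((B+z)(L+z)) = 116×5.3×13/((5.3+21)(13+21)) = 8.938 kPa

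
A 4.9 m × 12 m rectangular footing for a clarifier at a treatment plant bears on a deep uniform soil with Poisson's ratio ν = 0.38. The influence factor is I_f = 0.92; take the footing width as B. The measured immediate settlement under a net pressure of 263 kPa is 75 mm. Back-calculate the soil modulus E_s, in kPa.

E_s ≈ 13500 kPa

S_e = q·B·(1−ν²)/E_s · I_f  ⇒  E_s = q·B·(1−ν²)·I_f / S_e.
E_s = 263 × 4.9 × 0.8556 × 0.92 / 0.075 = 13530 kPa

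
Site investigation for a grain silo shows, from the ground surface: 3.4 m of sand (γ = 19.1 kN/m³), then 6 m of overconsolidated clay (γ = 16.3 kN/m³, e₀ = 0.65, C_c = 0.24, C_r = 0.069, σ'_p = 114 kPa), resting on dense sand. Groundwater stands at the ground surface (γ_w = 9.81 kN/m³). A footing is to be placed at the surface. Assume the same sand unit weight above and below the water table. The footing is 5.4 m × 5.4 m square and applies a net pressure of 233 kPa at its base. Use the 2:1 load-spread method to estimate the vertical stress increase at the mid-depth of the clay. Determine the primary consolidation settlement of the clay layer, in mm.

S_c ≈ 73.1 mm

Mid-depth of clay below the ground surface: z = 3.4 + 6/2 = 6.4 m.
Total vertical stress at mid-clay: σ_v = 19.1×3.4 + 16.3×3 = 113.84 kPa.
Pore pressure: u = 9.81×(6.4 − 0) = 62.784 kPa.
Initial effective stress: σ'_0 = σ_v − u = 113.84 − 62.784 = 51.056 kPa.
Stress increase at mid-clay by the 2:1 spreading method:
Δσ = qBL/((B+z)(L+z)) = 233×5.4×5.4/((5.4+6.4)(5.4+6.4)) = 48.795 kPa
Final effective stress: σ'_f = 51.056 + 48.795 = 99.851 kPa.
σ'_f = 99.851 ≤ σ'_p = 114 kPa, so the clay remains overconsolidated and only the recompression index applies:
S_c = C_r·H/(1+e₀)·log₁₀(σ'_f/σ'_0) = 0.069×6/1.65×log₁₀(99.851/51.056)
    = 0.25091 × 0.29131 = 0.07309 m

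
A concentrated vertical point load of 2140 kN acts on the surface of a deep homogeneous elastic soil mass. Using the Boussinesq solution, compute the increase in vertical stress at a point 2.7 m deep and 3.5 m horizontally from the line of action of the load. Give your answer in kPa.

Boussinesq vertical stress below a point load on an elastic half-space:
Δσ_z = 3P/(2πz²) · [1 + (r/z)²]^(−5/2)
r/z = 3.5/2.7 = 1.2963; [1+(r/z)²]^(−5/2) = 0.085017.
Δσ_z = 3×2140/(2π×2.7²) × 0.085017 = 140.16 × 0.085017 = 11.92 kPa

Δσ_z ≈ 11.9 kPa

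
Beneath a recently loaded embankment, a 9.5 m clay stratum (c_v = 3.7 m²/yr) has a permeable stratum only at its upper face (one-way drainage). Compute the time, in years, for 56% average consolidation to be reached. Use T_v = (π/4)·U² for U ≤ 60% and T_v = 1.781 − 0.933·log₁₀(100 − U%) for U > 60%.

t ≈ 6.01 years

Drainage path length: H_d = H = 9.5 m (single drainage).
U ≤ 60%: T_v = (π/4)·U² = (π/4)×0.56² = 0.2463.
t = T_v·H_d²/c_v = 0.2463×9.5²/3.7 = 6.008 years.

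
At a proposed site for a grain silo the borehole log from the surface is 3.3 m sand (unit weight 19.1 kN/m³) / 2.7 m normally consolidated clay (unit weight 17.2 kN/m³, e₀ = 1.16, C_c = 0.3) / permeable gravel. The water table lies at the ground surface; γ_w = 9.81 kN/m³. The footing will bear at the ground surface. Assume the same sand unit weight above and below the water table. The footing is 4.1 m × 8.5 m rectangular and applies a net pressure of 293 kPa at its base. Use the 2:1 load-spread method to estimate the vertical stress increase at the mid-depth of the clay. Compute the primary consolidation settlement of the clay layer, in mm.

S_c ≈ 189 mm

Mid-depth of clay below the ground surface: z = 3.3 + 2.7/2 = 4.65 m.
Total vertical stress at mid-clay: σ_v = 19.1×3.3 + 17.2×1.35 = 86.25 kPa.
Pore pressure: u = 9.81×(4.65 − 0) = 45.617 kPa.
Initial effective stress: σ'_0 = σ_v − u = 86.25 − 45.617 = 40.633 kPa.
Stress increase at mid-clay by the 2:1 spreading method:
Δσ = qBL/((B+z)(L+z)) = 293×4.1×8.5/((4.1+4.65)(8.5+4.65)) = 88.744 kPa
Final effective stress: σ'_f = σ'_0 + Δσ = 40.633 + 88.744 = 129.38 kPa.
Normally consolidated clay, so the full stress increment lies on the virgin compression line:
S_c = C_c·H/(1+e₀)·log₁₀(σ'_f/σ'_0) = 0.3×2.7/(1+1.16)×log₁₀(129.38/40.633)
    = 0.375 × 0.50299 = 0.1886 m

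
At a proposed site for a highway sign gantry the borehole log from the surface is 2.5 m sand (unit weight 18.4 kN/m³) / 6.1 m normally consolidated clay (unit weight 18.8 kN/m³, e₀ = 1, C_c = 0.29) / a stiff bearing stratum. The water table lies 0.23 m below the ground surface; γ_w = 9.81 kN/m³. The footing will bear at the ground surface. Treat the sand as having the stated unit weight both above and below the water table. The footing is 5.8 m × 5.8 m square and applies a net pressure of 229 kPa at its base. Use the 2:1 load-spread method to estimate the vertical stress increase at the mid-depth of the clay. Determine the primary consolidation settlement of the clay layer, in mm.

S_c ≈ 297 mm

Mid-depth of clay below the ground surface: z = 2.5 + 6.1/2 = 5.55 m.
Total vertical stress at mid-clay: σ_v = 18.4×2.5 + 18.8×3.05 = 103.34 kPa.
Pore pressure: u = 9.81×(5.55 − 0.23) = 52.189 kPa.
Initial effective stress: σ'_0 = σ_v − u = 103.34 − 52.189 = 51.151 kPa.
Stress increase at mid-clay by the 2:1 spreading method:
Δσ = qBL/((B+z)(L+z)) = 229×5.8×5.8/((5.8+5.55)(5.8+5.55)) = 59.8 kPa
Final effective stress: σ'_f = σ'_0 + Δσ = 51.151 + 59.8 = 110.95 kPa.
Normally consolidated clay, so the full stress increment lies on the virgin compression line:
S_c = C_c·H/(1+e₀)·log₁₀(σ'_f/σ'_0) = 0.29×6.1/(1+1)×log₁₀(110.95/51.151)
    = 0.8845 × 0.33627 = 0.2974 m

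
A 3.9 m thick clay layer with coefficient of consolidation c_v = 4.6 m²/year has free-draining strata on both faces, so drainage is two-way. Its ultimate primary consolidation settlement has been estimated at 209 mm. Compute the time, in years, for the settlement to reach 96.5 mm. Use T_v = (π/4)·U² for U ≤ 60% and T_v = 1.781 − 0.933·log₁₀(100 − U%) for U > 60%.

Drainage path length: H_d = H/2 = 1.95 m (double drainage).
U = S(t)/S_ult = 96.5/209 = 0.4617.
U ≤ 60%: T_v = (π/4)·U² = (π/4)×0.46172² = 0.16744.
t = T_v·H_d²/c_v = 0.16744×1.95²/4.6 = 0.1384 years.

t ≈ 0.138 years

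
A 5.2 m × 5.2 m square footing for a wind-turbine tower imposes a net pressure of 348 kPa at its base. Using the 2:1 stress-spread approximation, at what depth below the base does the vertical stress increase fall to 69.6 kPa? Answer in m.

2:1 spreading — at depth z the loaded area has grown by z in each plan dimension:
qB²/(B+z)² = Δσ_z ⇒ z = B(√(q/Δσ_z) − 1) = 5.2×(√(348/69.6) − 1) = 6.428 m

z ≈ 6.43 m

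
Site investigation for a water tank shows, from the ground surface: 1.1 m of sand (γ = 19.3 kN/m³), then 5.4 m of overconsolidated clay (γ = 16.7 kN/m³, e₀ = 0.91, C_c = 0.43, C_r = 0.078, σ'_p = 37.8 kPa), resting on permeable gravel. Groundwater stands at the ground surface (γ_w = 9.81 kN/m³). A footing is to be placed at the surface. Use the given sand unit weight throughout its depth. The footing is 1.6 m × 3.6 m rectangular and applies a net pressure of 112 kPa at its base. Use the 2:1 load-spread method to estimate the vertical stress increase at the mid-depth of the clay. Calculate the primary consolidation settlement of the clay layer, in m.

Mid-depth of clay below the ground surface: z = 1.1 + 5.4/2 = 3.8 m.
Total vertical stress at mid-clay: σ_v = 19.3×1.1 + 16.7×2.7 = 66.32 kPa.
Pore pressure: u = 9.81×(3.8 − 0) = 37.278 kPa.
Initial effective stress: σ'_0 = σ_v − u = 66.32 − 37.278 = 29.042 kPa.
Stress increase at mid-clay by the 2:1 spreading method:
Δσ = qBL/((B+z)(L+z)) = 112×1.6×3.6/((1.6+3.8)(3.6+3.8)) = 16.144 kPa
Final effective stress: σ'_f = 29.042 + 16.144 = 45.186 kPa.
σ'_f = 45.186 > σ'_p = 37.8 kPa, so the stress path crosses the preconsolidation pressure — recompression up to σ'_p, then virgin compression beyond:
S_c = H/(1+e₀)·[C_r·log₁₀(σ'_p/σ'_0) + C_c·log₁₀(σ'_f/σ'_p)]
    = 5.4/1.91 × [0.078×log₁₀(37.8/29.042) + 0.43×log₁₀(45.186/37.8)]
    = 2.8272 × [0.0089283 + 0.03333] = 0.1195 m

S_c ≈ 0.119 m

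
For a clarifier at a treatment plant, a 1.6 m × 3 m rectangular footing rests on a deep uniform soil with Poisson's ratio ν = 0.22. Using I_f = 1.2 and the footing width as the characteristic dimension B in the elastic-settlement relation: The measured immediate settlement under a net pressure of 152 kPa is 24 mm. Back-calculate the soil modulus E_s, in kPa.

E_s ≈ 11600 kPa

S_e = q·B·(1−ν²)/E_s · I_f  ⇒  E_s = q·B·(1−ν²)·I_f / S_e.
E_s = 152 × 1.6 × 0.9516 × 1.2 / 0.024 = 11570 kPa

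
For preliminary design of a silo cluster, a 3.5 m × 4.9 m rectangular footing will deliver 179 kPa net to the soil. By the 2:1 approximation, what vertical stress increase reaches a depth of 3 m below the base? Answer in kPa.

Δσ_z ≈ 59.8 kPa

By the 2:1 method the load spreads at 1 horizontal : 2 vertical, so at depth z the loaded area has grown by z in each plan dimension:
Δσ = qBL/((B+z)(L+z)) = 179×3.5×4.9/((3.5+3)(4.9+3)) = 59.783 kPa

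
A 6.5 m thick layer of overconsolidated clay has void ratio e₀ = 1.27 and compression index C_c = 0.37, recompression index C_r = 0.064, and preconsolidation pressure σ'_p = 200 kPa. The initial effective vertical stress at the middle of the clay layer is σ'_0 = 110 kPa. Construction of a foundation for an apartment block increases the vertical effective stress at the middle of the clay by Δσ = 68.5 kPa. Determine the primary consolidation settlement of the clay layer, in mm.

Final effective stress: σ'_f = 110 + 68.5 = 178.5 kPa.
σ'_f = 178.5 ≤ σ'_p = 200 kPa, so the clay remains overconsolidated and only the recompression index applies:
S_c = C_r·H/(1+e₀)·log₁₀(σ'_f/σ'_0) = 0.064×6.5/2.27×log₁₀(178.5/110)
    = 0.18326 × 0.21025 = 0.03853 m

S_c ≈ 38.5 mm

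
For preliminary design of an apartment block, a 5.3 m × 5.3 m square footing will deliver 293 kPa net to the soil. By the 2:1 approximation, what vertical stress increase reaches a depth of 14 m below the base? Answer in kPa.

Δσ_z ≈ 22.1 kPa

By the 2:1 method the load spreads at 1 horizontal : 2 vertical, so at depth z the loaded area has grown by z in each plan dimension:
Δσ = qBL/((B+z)(L+z)) = 293×5.3×5.3/((5.3+14)(5.3+14)) = 22.096 kPa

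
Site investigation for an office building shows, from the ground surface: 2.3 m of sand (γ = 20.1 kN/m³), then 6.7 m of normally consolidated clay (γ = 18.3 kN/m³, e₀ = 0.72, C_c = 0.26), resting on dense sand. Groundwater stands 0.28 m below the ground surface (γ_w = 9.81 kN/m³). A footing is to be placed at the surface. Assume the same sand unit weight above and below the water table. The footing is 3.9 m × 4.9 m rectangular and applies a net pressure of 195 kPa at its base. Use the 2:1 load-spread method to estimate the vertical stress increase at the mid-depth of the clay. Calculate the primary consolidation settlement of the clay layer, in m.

S_c ≈ 0.227 m

Mid-depth of clay below the ground surface: z = 2.3 + 6.7/2 = 5.65 m.
Total vertical stress at mid-clay: σ_v = 20.1×2.3 + 18.3×3.35 = 107.53 kPa.
Pore pressure: u = 9.81×(5.65 − 0.28) = 52.68 kPa.
Initial effective stress: σ'_0 = σ_v − u = 107.53 − 52.68 = 54.85 kPa.
Stress increase at mid-clay by the 2:1 spreading method:
Δσ = qBL/((B+z)(L+z)) = 195×3.9×4.9/((3.9+5.65)(4.9+5.65)) = 36.986 kPa
Final effective stress: σ'_f = σ'_0 + Δσ = 54.85 + 36.986 = 91.836 kPa.
Normally consolidated clay, so the full stress increment lies on the virgin compression line:
S_c = C_c·H/(1+e₀)·log₁₀(σ'_f/σ'_0) = 0.26×6.7/(1+0.72)×log₁₀(91.836/54.85)
    = 1.0128 × 0.22384 = 0.2267 m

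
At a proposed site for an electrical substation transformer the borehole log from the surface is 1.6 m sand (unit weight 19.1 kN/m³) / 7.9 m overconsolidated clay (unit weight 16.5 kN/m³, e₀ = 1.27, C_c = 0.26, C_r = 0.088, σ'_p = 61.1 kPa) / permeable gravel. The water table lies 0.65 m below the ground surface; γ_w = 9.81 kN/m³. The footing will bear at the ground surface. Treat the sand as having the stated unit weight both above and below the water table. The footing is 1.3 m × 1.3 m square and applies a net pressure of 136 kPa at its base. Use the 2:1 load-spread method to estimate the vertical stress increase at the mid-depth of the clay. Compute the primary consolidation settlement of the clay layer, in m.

Mid-depth of clay below the ground surface: z = 1.6 + 7.9/2 = 5.55 m.
Total vertical stress at mid-clay: σ_v = 19.1×1.6 + 16.5×3.95 = 95.735 kPa.
Pore pressure: u = 9.81×(5.55 − 0.65) = 48.069 kPa.
Initial effective stress: σ'_0 = σ_v − u = 95.735 − 48.069 = 47.666 kPa.
Stress increase at mid-clay by the 2:1 spreading method:
Δσ = qBL/((B+z)(L+z)) = 136×1.3×1.3/((1.3+5.55)(1.3+5.55)) = 4.8983 kPa
Final effective stress: σ'_f = 47.666 + 4.8983 = 52.564 kPa.
σ'_f = 52.564 ≤ σ'_p = 61.1 kPa, so the clay remains overconsolidated and only the recompression index applies:
S_c = C_r·H/(1+e₀)·log₁₀(σ'_f/σ'_0) = 0.088×7.9/2.27×log₁₀(52.564/47.666)
    = 0.30626 × 0.04248 = 0.01301 m

S_c ≈ 0.013 m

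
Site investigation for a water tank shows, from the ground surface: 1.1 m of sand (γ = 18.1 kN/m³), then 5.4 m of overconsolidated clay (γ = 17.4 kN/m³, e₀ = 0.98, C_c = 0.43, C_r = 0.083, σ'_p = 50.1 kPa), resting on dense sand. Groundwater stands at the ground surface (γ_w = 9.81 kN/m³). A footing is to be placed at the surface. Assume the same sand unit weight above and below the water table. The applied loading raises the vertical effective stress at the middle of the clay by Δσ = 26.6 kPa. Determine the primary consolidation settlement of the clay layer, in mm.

Mid-depth of clay below the ground surface: z = 1.1 + 5.4/2 = 3.8 m.
Total vertical stress at mid-clay: σ_v = 18.1×1.1 + 17.4×2.7 = 66.89 kPa.
Pore pressure: u = 9.81×(3.8 − 0) = 37.278 kPa.
Initial effective stress: σ'_0 = σ_v − u = 66.89 − 37.278 = 29.612 kPa.
Final effective stress: σ'_f = 29.612 + 26.6 = 56.212 kPa.
σ'_f = 56.212 > σ'_p = 50.1 kPa, so the stress path crosses the preconsolidation pressure — recompression up to σ'_p, then virgin compression beyond:
S_c = H/(1+e₀)·[C_r·log₁₀(σ'_p/σ'_0) + C_c·log₁₀(σ'_f/σ'_p)]
    = 5.4/1.98 × [0.083×log₁₀(50.1/29.612) + 0.43×log₁₀(56.212/50.1)]
    = 2.7273 × [0.018955 + 0.021496] = 0.1103 m

S_c ≈ 110 mm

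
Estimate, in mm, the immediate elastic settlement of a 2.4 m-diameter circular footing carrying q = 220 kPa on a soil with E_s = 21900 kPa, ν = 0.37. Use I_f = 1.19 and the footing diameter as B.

S_e ≈ 24.8 mm

Immediate (elastic) settlement: S_e = q·B·(1−ν²)/E_s · I_f.
S_e = 220 × 2.4 × (1 − 0.37²) / 21900 × 1.19
    = 220 × 2.4 × 0.8631 / 21900 × 1.19
    = 0.02476 m = 24.76 mm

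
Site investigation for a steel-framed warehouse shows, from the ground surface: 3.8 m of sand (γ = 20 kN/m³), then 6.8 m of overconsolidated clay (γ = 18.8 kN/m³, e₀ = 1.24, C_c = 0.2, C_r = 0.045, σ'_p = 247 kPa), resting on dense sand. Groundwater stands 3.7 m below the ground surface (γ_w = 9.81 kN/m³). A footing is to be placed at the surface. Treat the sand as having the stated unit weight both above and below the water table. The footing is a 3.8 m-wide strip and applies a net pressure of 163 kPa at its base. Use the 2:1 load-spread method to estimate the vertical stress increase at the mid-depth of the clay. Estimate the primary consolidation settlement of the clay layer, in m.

S_c ≈ 0.0254 m

Mid-depth of clay below the ground surface: z = 3.8 + 6.8/2 = 7.2 m.
Total vertical stress at mid-clay: σ_v = 20×3.8 + 18.8×3.4 = 139.92 kPa.
Pore pressure: u = 9.81×(7.2 − 3.7) = 34.335 kPa.
Initial effective stress: σ'_0 = σ_v − u = 139.92 − 34.335 = 105.58 kPa.
Stress increase at mid-clay by the 2:1 spreading method:
Δσ = qB/(B+z) = 163×3.8/(3.8+7.2) = 56.309 kPa
Final effective stress: σ'_f = 105.58 + 56.309 = 161.89 kPa.
σ'_f = 161.89 ≤ σ'_p = 247 kPa, so the clay remains overconsolidated and only the recompression index applies:
S_c = C_r·H/(1+e₀)·log₁₀(σ'_f/σ'_0) = 0.045×6.8/2.24×log₁₀(161.89/105.58)
    = 0.13661 × 0.18564 = 0.02536 m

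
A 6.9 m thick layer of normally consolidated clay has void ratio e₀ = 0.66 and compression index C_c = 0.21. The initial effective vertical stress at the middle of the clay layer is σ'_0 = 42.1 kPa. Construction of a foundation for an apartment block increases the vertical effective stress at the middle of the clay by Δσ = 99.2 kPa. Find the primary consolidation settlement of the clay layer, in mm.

S_c ≈ 459 mm

Final effective stress: σ'_f = σ'_0 + Δσ = 42.1 + 99.2 = 141.3 kPa.
Normally consolidated clay, so the full stress increment lies on the virgin compression line:
S_c = C_c·H/(1+e₀)·log₁₀(σ'_f/σ'_0) = 0.21×6.9/(1+0.66)×log₁₀(141.3/42.1)
    = 0.87289 × 0.52586 = 0.459 m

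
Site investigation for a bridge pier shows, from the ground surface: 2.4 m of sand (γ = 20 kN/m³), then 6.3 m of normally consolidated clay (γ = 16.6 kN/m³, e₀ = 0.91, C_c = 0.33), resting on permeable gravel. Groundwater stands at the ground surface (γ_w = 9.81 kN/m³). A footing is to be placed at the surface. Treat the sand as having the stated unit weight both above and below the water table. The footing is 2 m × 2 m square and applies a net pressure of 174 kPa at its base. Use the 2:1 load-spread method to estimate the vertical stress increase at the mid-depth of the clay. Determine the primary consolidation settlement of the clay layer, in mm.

Mid-depth of clay below the ground surface: z = 2.4 + 6.3/2 = 5.55 m.
Total vertical stress at mid-clay: σ_v = 20×2.4 + 16.6×3.15 = 100.29 kPa.
Pore pressure: u = 9.81×(5.55 − 0) = 54.446 kPa.
Initial effective stress: σ'_0 = σ_v − u = 100.29 − 54.446 = 45.844 kPa.
Stress increase at mid-clay by the 2:1 spreading method:
Δσ = qBL/((B+z)(L+z)) = 174×2×2/((2+5.55)(2+5.55)) = 12.21 kPa
Final effective stress: σ'_f = σ'_0 + Δσ = 45.844 + 12.21 = 58.054 kPa.
Normally consolidated clay, so the full stress increment lies on the virgin compression line:
S_c = C_c·H/(1+e₀)·log₁₀(σ'_f/σ'_0) = 0.33×6.3/(1+0.91)×log₁₀(58.054/45.844)
    = 1.0885 × 0.10255 = 0.1116 m

S_c ≈ 112 mm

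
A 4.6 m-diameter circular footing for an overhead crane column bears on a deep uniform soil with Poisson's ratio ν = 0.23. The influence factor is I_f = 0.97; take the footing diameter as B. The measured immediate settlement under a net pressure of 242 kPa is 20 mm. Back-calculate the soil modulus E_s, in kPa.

S_e = q·B·(1−ν²)/E_s · I_f  ⇒  E_s = q·B·(1−ν²)·I_f / S_e.
E_s = 242 × 4.6 × 0.9471 × 0.97 / 0.02 = 51130 kPa

E_s ≈ 51100 kPa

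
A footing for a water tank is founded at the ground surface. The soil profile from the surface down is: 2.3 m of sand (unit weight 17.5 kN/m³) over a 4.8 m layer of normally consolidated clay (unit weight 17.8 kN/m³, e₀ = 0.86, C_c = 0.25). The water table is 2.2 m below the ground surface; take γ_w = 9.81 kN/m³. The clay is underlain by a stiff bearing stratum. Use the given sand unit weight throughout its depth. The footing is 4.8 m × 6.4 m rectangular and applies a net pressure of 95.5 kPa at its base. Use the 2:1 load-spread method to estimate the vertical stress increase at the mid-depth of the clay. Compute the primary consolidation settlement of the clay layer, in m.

Mid-depth of clay below the ground surface: z = 2.3 + 4.8/2 = 4.7 m.
Total vertical stress at mid-clay: σ_v = 17.5×2.3 + 17.8×2.4 = 82.97 kPa.
Pore pressure: u = 9.81×(4.7 − 2.2) = 24.525 kPa.
Initial effective stress: σ'_0 = σ_v − u = 82.97 − 24.525 = 58.445 kPa.
Stress increase at mid-clay by the 2:1 spreading method:
Δσ = qBL/((B+z)(L+z)) = 95.5×4.8×6.4/((4.8+4.7)(6.4+4.7)) = 27.821 kPa
Final effective stress: σ'_f = σ'_0 + Δσ = 58.445 + 27.821 = 86.266 kPa.
Normally consolidated clay, so the full stress increment lies on the virgin compression line:
S_c = C_c·H/(1+e₀)·log₁₀(σ'_f/σ'_0) = 0.25×4.8/(1+0.86)×log₁₀(86.266/58.445)
    = 0.64516 × 0.16909 = 0.1091 m

S_c ≈ 0.109 m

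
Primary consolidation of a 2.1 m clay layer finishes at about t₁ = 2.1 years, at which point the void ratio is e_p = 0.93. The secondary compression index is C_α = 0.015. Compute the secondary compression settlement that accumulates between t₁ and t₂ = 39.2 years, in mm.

S_s ≈ 20.7 mm

Secondary compression: S_s = C_α·H/(1+e_p)·log₁₀(t₂/t₁)
S_s = 0.015×2.1/(1+0.93)×log₁₀(39.2/2.1)
    = 0.01632 × 1.271 = 0.02075 m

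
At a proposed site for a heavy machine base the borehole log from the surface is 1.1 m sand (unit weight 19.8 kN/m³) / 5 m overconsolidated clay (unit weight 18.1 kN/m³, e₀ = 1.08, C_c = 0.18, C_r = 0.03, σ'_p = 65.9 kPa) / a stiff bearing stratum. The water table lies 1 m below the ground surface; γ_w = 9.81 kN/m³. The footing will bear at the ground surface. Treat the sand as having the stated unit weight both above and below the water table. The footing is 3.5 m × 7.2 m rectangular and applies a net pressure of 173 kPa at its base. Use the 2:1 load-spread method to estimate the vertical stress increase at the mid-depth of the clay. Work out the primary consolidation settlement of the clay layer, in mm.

Mid-depth of clay below the ground surface: z = 1.1 + 5/2 = 3.6 m.
Total vertical stress at mid-clay: σ_v = 19.8×1.1 + 18.1×2.5 = 67.03 kPa.
Pore pressure: u = 9.81×(3.6 − 1) = 25.506 kPa.
Initial effective stress: σ'_0 = σ_v − u = 67.03 − 25.506 = 41.524 kPa.
Stress increase at mid-clay by the 2:1 spreading method:
Δσ = qBL/((B+z)(L+z)) = 173×3.5×7.2/((3.5+3.6)(7.2+3.6)) = 56.854 kPa
Final effective stress: σ'_f = 41.524 + 56.854 = 98.378 kPa.
σ'_f = 98.378 > σ'_p = 65.9 kPa, so the stress path crosses the preconsolidation pressure — recompression up to σ'_p, then virgin compression beyond:
S_c = H/(1+e₀)·[C_r·log₁₀(σ'_p/σ'_0) + C_c·log₁₀(σ'_f/σ'_p)]
    = 5/2.08 × [0.03×log₁₀(65.9/41.524) + 0.18×log₁₀(98.378/65.9)]
    = 2.4038 × [0.0060176 + 0.031322] = 0.08976 m

S_c ≈ 89.8 mm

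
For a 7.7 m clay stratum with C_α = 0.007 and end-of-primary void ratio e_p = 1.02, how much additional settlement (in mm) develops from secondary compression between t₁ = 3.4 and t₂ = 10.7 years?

S_s ≈ 13.3 mm

Secondary compression: S_s = C_α·H/(1+e_p)·log₁₀(t₂/t₁)
S_s = 0.007×7.7/(1+1.02)×log₁₀(10.7/3.4)
    = 0.02668 × 0.4979 = 0.01329 m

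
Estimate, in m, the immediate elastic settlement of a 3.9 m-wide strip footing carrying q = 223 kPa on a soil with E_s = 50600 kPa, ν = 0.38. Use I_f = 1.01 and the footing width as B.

S_e ≈ 0.0149 m

Immediate (elastic) settlement: S_e = q·B·(1−ν²)/E_s · I_f.
S_e = 223 × 3.9 × (1 − 0.38²) / 50600 × 1.01
    = 223 × 3.9 × 0.8556 / 50600 × 1.01
    = 0.01485 m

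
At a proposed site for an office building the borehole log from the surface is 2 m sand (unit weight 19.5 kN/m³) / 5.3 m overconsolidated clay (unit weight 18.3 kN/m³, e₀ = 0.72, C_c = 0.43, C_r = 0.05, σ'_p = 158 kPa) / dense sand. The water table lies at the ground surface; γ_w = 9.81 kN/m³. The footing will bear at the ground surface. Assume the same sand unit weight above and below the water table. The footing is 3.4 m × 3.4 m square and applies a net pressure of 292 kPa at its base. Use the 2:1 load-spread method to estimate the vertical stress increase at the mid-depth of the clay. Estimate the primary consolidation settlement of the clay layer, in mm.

S_c ≈ 54.1 mm

Mid-depth of clay below the ground surface: z = 2 + 5.3/2 = 4.65 m.
Total vertical stress at mid-clay: σ_v = 19.5×2 + 18.3×2.65 = 87.495 kPa.
Pore pressure: u = 9.81×(4.65 − 0) = 45.617 kPa.
Initial effective stress: σ'_0 = σ_v − u = 87.495 − 45.617 = 41.878 kPa.
Stress increase at mid-clay by the 2:1 spreading method:
Δσ = qBL/((B+z)(L+z)) = 292×3.4×3.4/((3.4+4.65)(3.4+4.65)) = 52.089 kPa
Final effective stress: σ'_f = 41.878 + 52.089 = 93.967 kPa.
σ'_f = 93.967 ≤ σ'_p = 158 kPa, so the clay remains overconsolidated and only the recompression index applies:
S_c = C_r·H/(1+e₀)·log₁₀(σ'_f/σ'_0) = 0.05×5.3/1.72×log₁₀(93.967/41.878)
    = 0.15407 × 0.35099 = 0.05408 m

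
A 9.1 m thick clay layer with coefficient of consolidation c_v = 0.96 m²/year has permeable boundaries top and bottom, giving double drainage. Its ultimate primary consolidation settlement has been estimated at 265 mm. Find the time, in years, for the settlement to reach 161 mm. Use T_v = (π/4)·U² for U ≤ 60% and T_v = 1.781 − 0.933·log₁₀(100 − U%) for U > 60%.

t ≈ 6.34 years

Drainage path length: H_d = H/2 = 4.55 m (double drainage).
U = S(t)/S_ult = 161/265 = 0.6075.
U > 60%: T_v = 1.781 − 0.933·log₁₀(100 − 60.755) = 0.294.
t = T_v·H_d²/c_v = 0.294×4.55²/0.96 = 6.34 years.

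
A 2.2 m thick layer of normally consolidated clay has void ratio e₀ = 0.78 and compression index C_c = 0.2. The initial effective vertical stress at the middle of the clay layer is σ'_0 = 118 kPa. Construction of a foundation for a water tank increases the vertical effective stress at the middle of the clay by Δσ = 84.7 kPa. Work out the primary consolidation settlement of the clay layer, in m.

Final effective stress: σ'_f = σ'_0 + Δσ = 118 + 84.7 = 202.7 kPa.
Normally consolidated clay, so the full stress increment lies on the virgin compression line:
S_c = C_c·H/(1+e₀)·log₁₀(σ'_f/σ'_0) = 0.2×2.2/(1+0.78)×log₁₀(202.7/118)
    = 0.24719 × 0.23497 = 0.05808 m

S_c ≈ 0.0581 m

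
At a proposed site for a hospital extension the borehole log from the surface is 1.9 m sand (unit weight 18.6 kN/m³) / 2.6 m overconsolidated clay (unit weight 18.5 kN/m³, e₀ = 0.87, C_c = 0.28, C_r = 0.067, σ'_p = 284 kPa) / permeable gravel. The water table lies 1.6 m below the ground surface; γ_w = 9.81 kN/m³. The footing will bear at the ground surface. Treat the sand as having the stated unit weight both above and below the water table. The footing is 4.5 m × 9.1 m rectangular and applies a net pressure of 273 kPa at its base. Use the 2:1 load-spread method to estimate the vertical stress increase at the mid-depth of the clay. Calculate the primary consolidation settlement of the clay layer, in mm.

S_c ≈ 52.9 mm

Mid-depth of clay below the ground surface: z = 1.9 + 2.6/2 = 3.2 m.
Total vertical stress at mid-clay: σ_v = 18.6×1.9 + 18.5×1.3 = 59.39 kPa.
Pore pressure: u = 9.81×(3.2 − 1.6) = 15.696 kPa.
Initial effective stress: σ'_0 = σ_v − u = 59.39 − 15.696 = 43.694 kPa.
Stress increase at mid-clay by the 2:1 spreading method:
Δσ = qBL/((B+z)(L+z)) = 273×4.5×9.1/((4.5+3.2)(9.1+3.2)) = 118.04 kPa
Final effective stress: σ'_f = 43.694 + 118.04 = 161.73 kPa.
σ'_f = 161.73 ≤ σ'_p = 284 kPa, so the clay remains overconsolidated and only the recompression index applies:
S_c = C_r·H/(1+e₀)·log₁₀(σ'_f/σ'_0) = 0.067×2.6/1.87×log₁₀(161.73/43.694)
    = 0.093157 × 0.56837 = 0.05295 m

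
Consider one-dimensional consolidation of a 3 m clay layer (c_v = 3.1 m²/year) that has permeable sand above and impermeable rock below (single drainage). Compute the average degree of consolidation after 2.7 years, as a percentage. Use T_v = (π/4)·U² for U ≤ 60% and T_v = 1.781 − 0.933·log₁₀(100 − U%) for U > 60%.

U ≈ 91.8 %

Drainage path length: H_d = H = 3 m (single drainage).
T_v = c_v·t/H_d² = 3.1×2.7/3² = 0.93.
T_v = 0.93 corresponds to the U > 60% branch:
U = 1 − 10^((1.781 − T_v)/0.933)/100 = 0.9183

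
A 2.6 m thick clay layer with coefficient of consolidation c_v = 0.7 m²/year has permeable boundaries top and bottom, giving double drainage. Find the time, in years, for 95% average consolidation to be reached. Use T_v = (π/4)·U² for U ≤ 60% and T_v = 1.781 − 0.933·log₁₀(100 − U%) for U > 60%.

Drainage path length: H_d = H/2 = 1.3 m (double drainage).
U > 60%: T_v = 1.781 − 0.933·log₁₀(100 − 95) = 1.1289.
t = T_v·H_d²/c_v = 1.1289×1.3²/0.7 = 2.725 years.

t ≈ 2.73 years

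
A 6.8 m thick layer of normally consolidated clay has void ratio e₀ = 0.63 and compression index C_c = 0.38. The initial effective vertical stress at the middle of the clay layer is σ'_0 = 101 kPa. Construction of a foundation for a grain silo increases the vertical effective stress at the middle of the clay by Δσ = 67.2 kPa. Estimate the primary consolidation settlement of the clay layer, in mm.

S_c ≈ 351 mm

Final effective stress: σ'_f = σ'_0 + Δσ = 101 + 67.2 = 168.2 kPa.
Normally consolidated clay, so the full stress increment lies on the virgin compression line:
S_c = C_c·H/(1+e₀)·log₁₀(σ'_f/σ'_0) = 0.38×6.8/(1+0.63)×log₁₀(168.2/101)
    = 1.5853 × 0.2215 = 0.3511 m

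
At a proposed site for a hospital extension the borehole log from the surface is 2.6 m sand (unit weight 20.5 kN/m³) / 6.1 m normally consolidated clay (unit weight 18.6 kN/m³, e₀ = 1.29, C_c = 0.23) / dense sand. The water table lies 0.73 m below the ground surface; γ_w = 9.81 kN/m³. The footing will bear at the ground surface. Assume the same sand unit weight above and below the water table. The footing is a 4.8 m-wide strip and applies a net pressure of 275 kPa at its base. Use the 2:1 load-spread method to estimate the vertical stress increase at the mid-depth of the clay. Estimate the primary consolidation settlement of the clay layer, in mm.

S_c ≈ 296 mm

Mid-depth of clay below the ground surface: z = 2.6 + 6.1/2 = 5.65 m.
Total vertical stress at mid-clay: σ_v = 20.5×2.6 + 18.6×3.05 = 110.03 kPa.
Pore pressure: u = 9.81×(5.65 − 0.73) = 48.265 kPa.
Initial effective stress: σ'_0 = σ_v − u = 110.03 − 48.265 = 61.765 kPa.
Stress increase at mid-clay by the 2:1 spreading method:
Δσ = qB/(B+z) = 275×4.8/(4.8+5.65) = 126.32 kPa
Final effective stress: σ'_f = σ'_0 + Δσ = 61.765 + 126.32 = 188.08 kPa.
Normally consolidated clay, so the full stress increment lies on the virgin compression line:
S_c = C_c·H/(1+e₀)·log₁₀(σ'_f/σ'_0) = 0.23×6.1/(1+1.29)×log₁₀(188.08/61.765)
    = 0.61266 × 0.4836 = 0.2963 m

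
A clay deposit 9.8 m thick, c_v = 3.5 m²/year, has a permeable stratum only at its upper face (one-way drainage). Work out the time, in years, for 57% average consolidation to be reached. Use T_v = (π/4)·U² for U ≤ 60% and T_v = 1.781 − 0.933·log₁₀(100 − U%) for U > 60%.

Drainage path length: H_d = H = 9.8 m (single drainage).
U ≤ 60%: T_v = (π/4)·U² = (π/4)×0.57² = 0.25518.
t = T_v·H_d²/c_v = 0.25518×9.8²/3.5 = 7.002 years.

t ≈ 7 years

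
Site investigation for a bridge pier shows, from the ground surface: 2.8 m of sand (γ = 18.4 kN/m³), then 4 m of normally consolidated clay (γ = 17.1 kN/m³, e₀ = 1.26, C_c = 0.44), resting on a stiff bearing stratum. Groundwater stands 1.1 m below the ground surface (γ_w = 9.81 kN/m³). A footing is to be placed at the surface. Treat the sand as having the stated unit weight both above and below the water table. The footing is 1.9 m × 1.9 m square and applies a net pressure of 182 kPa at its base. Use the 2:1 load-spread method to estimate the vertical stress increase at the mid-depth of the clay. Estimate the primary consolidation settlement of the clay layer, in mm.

S_c ≈ 87.7 mm

Mid-depth of clay below the ground surface: z = 2.8 + 4/2 = 4.8 m.
Total vertical stress at mid-clay: σ_v = 18.4×2.8 + 17.1×2 = 85.72 kPa.
Pore pressure: u = 9.81×(4.8 − 1.1) = 36.297 kPa.
Initial effective stress: σ'_0 = σ_v − u = 85.72 − 36.297 = 49.423 kPa.
Stress increase at mid-clay by the 2:1 spreading method:
Δσ = qBL/((B+z)(L+z)) = 182×1.9×1.9/((1.9+4.8)(1.9+4.8)) = 14.636 kPa
Final effective stress: σ'_f = σ'_0 + Δσ = 49.423 + 14.636 = 64.059 kPa.
Normally consolidated clay, so the full stress increment lies on the virgin compression line:
S_c = C_c·H/(1+e₀)·log₁₀(σ'_f/σ'_0) = 0.44×4/(1+1.26)×log₁₀(64.059/49.423)
    = 0.77876 × 0.11265 = 0.08773 m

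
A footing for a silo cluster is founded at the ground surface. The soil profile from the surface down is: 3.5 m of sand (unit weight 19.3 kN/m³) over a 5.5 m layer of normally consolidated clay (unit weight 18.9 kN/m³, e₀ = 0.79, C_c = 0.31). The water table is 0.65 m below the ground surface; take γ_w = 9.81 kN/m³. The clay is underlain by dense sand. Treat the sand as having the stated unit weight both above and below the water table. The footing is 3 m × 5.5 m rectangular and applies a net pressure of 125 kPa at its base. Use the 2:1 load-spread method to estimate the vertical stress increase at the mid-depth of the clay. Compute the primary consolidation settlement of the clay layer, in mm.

Mid-depth of clay below the ground surface: z = 3.5 + 5.5/2 = 6.25 m.
Total vertical stress at mid-clay: σ_v = 19.3×3.5 + 18.9×2.75 = 119.52 kPa.
Pore pressure: u = 9.81×(6.25 − 0.65) = 54.936 kPa.
Initial effective stress: σ'_0 = σ_v − u = 119.52 − 54.936 = 64.584 kPa.
Stress increase at mid-clay by the 2:1 spreading method:
Δσ = qBL/((B+z)(L+z)) = 125×3×5.5/((3+6.25)(5.5+6.25)) = 18.976 kPa
Final effective stress: σ'_f = σ'_0 + Δσ = 64.584 + 18.976 = 83.56 kPa.
Normally consolidated clay, so the full stress increment lies on the virgin compression line:
S_c = C_c·H/(1+e₀)·log₁₀(σ'_f/σ'_0) = 0.31×5.5/(1+0.79)×log₁₀(83.56/64.584)
    = 0.95251 × 0.11187 = 0.1066 m

S_c ≈ 107 mm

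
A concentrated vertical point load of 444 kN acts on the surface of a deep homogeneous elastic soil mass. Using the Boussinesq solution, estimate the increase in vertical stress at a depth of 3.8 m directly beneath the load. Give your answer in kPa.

Δσ_z ≈ 14.7 kPa

Boussinesq vertical stress below a point load on an elastic half-space:
Δσ_z = 3P/(2πz²) · [1 + (r/z)²]^(−5/2)
r/z = 0/3.8 = 0; [1+(r/z)²]^(−5/2) = 1.
Δσ_z = 3×444/(2π×3.8²) × 1 = 14.681 × 1 = 14.68 kPa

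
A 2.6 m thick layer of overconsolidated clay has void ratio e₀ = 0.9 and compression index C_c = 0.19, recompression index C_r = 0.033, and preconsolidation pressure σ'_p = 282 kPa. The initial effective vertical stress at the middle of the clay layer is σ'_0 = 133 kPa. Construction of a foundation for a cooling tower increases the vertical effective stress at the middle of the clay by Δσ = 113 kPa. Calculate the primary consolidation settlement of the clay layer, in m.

Final effective stress: σ'_f = 133 + 113 = 246 kPa.
σ'_f = 246 ≤ σ'_p = 282 kPa, so the clay remains overconsolidated and only the recompression index applies:
S_c = C_r·H/(1+e₀)·log₁₀(σ'_f/σ'_0) = 0.033×2.6/1.9×log₁₀(246/133)
    = 0.045157 × 0.26708 = 0.01206 m

S_c ≈ 0.0121 m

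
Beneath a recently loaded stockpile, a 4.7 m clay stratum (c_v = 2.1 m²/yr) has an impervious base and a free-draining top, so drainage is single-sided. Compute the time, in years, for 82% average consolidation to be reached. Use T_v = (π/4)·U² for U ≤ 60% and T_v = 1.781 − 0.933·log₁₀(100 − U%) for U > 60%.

Drainage path length: H_d = H = 4.7 m (single drainage).
U > 60%: T_v = 1.781 − 0.933·log₁₀(100 − 82) = 0.60983.
t = T_v·H_d²/c_v = 0.60983×4.7²/2.1 = 6.415 years.

t ≈ 6.41 years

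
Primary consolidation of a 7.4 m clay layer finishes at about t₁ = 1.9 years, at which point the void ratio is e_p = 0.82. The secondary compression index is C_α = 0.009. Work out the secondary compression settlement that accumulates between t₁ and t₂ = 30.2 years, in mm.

S_s ≈ 44 mm

Secondary compression: S_s = C_α·H/(1+e_p)·log₁₀(t₂/t₁)
S_s = 0.009×7.4/(1+0.82)×log₁₀(30.2/1.9)
    = 0.03659 × 1.201 = 0.04396 m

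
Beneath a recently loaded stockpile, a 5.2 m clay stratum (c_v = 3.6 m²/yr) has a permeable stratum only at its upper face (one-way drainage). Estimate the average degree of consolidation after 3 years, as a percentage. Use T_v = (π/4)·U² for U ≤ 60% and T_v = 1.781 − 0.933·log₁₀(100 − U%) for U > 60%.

Drainage path length: H_d = H = 5.2 m (single drainage).
T_v = c_v·t/H_d² = 3.6×3/5.2² = 0.39941.
T_v = 0.39941 corresponds to the U > 60% branch:
U = 1 − 10^((1.781 − T_v)/0.933)/100 = 0.6974

U ≈ 69.7 %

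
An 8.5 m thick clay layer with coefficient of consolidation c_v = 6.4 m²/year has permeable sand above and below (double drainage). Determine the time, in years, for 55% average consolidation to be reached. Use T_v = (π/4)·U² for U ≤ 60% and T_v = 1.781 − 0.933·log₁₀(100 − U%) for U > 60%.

Drainage path length: H_d = H/2 = 4.25 m (double drainage).
U ≤ 60%: T_v = (π/4)·U² = (π/4)×0.55² = 0.23758.
t = T_v·H_d²/c_v = 0.23758×4.25²/6.4 = 0.6705 years.

t ≈ 0.671 years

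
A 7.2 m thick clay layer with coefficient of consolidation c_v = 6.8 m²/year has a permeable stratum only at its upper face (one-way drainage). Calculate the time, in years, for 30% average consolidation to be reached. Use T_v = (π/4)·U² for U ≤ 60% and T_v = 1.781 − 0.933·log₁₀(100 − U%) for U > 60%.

Drainage path length: H_d = H = 7.2 m (single drainage).
U ≤ 60%: T_v = (π/4)·U² = (π/4)×0.3² = 0.070686.
t = T_v·H_d²/c_v = 0.070686×7.2²/6.8 = 0.5389 years.

t ≈ 0.539 years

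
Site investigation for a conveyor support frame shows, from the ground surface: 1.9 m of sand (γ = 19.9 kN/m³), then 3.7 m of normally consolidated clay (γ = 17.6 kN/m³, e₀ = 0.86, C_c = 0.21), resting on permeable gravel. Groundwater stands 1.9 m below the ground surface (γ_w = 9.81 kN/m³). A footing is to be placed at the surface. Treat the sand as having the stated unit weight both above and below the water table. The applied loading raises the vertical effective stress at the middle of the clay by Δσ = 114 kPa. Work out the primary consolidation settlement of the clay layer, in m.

S_c ≈ 0.21 m

Mid-depth of clay below the ground surface: z = 1.9 + 3.7/2 = 3.75 m.
Total vertical stress at mid-clay: σ_v = 19.9×1.9 + 17.6×1.85 = 70.37 kPa.
Pore pressure: u = 9.81×(3.75 − 1.9) = 18.149 kPa.
Initial effective stress: σ'_0 = σ_v − u = 70.37 − 18.149 = 52.221 kPa.
Final effective stress: σ'_f = σ'_0 + Δσ = 52.221 + 114 = 166.22 kPa.
Normally consolidated clay, so the full stress increment lies on the virgin compression line:
S_c = C_c·H/(1+e₀)·log₁₀(σ'_f/σ'_0) = 0.21×3.7/(1+0.86)×log₁₀(166.22/52.221)
    = 0.41774 × 0.50284 = 0.2101 m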